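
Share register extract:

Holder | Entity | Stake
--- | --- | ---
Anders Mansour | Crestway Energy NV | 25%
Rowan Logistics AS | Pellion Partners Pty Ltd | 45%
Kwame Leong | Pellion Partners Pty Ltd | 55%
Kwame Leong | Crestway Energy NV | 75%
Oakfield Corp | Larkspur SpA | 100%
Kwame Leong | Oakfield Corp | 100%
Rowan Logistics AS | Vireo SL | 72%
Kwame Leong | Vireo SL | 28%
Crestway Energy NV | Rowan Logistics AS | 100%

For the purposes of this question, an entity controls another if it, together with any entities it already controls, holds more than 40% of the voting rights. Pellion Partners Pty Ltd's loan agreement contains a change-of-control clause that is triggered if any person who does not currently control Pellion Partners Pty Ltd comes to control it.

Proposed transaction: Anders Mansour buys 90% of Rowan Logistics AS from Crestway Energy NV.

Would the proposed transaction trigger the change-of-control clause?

Yes

The purchase adds only to Anders's holdings (Crestway's stake shrinks), so Anders is the only person who could newly come to control Pellion.
Anders's largest direct stake is 25% in Crestway, which does not meet the threshold, so Anders controls no company.
Neither Anders nor any entity Anders controls holds any voting interest in Pellion.
So before the transaction, Anders does not control Pellion.
After the purchase, Anders holds 90% of Rowan directly, and Crestway's stake falls to 10%.
Anders holds 90% of Rowan, so Anders controls Rowan.
Rowan holds 45% of Pellion, so Anders controls Pellion.
Anders did not control Pellion before and does after, so the clause is triggered.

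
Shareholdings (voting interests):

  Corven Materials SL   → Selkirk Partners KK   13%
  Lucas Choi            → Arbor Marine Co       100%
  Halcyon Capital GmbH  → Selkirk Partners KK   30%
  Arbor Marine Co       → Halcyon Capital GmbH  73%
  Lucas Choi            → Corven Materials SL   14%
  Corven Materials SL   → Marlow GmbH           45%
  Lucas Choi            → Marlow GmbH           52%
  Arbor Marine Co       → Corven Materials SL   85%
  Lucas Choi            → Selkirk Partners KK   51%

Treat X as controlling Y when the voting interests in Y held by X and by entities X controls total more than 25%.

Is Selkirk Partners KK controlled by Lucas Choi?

Yes

Lucas holds 100% of Arbor, so Lucas controls Arbor.
Arbor holds 73% of Halcyon, so Lucas controls Halcyon.
Lucas and Arbor together hold 14% + 85% = 99% of Corven, so Lucas controls Corven.
Lucas and Halcyon and Corven together hold 51% + 30% + 13% = 94% of Selkirk, so Lucas controls Selkirk.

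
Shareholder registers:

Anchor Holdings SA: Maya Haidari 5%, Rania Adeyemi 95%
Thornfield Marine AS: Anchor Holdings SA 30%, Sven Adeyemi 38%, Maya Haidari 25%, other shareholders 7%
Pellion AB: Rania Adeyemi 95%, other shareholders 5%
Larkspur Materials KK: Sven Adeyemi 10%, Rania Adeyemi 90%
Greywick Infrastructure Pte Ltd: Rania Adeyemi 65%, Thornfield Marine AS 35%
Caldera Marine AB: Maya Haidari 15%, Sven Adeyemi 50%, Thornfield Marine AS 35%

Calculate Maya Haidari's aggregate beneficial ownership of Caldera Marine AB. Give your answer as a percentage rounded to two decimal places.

24.28%

Maya reaches Caldera along 3 paths.
Direct stake: 15% = 15%.
Via Anchor → Thornfield: 5% × 30% × 35% = 0.525%.
Via Thornfield: 25% × 35% = 8.75%.
Total: 15% + 0.525% + 8.75% = 24.275%.
Rounded: 24.28%.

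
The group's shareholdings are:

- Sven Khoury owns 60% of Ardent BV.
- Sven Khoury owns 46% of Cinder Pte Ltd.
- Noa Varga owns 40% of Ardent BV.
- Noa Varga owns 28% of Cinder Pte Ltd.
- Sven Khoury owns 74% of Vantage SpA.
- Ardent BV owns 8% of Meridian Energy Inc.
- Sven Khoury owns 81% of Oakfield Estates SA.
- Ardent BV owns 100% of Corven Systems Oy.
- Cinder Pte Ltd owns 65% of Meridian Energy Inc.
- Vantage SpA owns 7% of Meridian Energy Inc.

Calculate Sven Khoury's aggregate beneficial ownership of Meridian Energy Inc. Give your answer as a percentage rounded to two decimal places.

39.88%

Sven reaches Meridian along 3 paths.
Via Cinder: 46% × 65% = 29.9%.
Via Vantage: 74% × 7% = 5.18%.
Via Ardent: 60% × 8% = 4.8%.
Total: 29.9% + 5.18% + 4.8% = 39.88%.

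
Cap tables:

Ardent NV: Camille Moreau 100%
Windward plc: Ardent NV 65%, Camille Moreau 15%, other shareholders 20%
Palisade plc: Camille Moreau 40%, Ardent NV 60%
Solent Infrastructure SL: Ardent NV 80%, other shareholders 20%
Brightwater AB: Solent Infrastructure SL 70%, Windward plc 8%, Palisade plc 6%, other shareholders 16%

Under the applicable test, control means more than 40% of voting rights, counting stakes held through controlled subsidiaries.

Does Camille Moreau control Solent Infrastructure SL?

Camille holds 100% of Ardent, so Camille controls Ardent.
Ardent holds 80% of Solent, so Camille controls Solent.

Yes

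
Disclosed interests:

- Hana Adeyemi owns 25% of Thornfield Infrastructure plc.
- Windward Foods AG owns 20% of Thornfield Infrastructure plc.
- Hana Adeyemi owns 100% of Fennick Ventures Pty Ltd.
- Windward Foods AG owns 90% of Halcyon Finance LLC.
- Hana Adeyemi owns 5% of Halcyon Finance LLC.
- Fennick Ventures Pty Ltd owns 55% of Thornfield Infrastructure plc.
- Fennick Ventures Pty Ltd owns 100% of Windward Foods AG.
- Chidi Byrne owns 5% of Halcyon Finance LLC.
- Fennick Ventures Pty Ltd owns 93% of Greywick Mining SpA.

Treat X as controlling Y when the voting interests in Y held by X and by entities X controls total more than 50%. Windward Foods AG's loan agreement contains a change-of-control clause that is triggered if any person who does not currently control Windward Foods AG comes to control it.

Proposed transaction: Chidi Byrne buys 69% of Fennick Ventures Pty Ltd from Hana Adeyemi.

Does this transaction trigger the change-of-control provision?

The purchase adds only to Chidi's holdings (Hana's stake shrinks), so Chidi is the only person who could newly come to control Windward.
Chidi's largest direct stake is 5% in Halcyon, which does not meet the threshold, so Chidi controls no company.
Neither Chidi nor any entity Chidi controls holds any voting interest in Windward.
So before the transaction, Chidi does not control Windward.
After the purchase, Chidi holds 69% of Fennick directly, and Hana's stake falls to 31%.
Chidi holds 69% of Fennick, so Chidi controls Fennick.
Fennick holds 100% of Windward, so Chidi controls Windward.
Chidi did not control Windward before and does after, so the clause is triggered.

Yes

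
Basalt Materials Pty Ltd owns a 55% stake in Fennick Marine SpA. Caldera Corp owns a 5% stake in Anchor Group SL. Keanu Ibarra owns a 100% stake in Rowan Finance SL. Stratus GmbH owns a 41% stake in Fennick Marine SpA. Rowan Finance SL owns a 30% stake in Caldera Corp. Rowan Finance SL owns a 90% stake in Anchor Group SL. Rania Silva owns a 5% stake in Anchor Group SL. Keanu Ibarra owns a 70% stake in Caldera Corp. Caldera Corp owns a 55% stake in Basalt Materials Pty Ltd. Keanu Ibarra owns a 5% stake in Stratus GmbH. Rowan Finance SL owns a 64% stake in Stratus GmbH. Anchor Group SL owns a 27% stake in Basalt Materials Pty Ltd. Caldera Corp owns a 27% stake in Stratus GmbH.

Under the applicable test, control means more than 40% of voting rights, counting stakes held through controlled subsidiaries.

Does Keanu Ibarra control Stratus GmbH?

Keanu holds 100% of Rowan, so Keanu controls Rowan.
Keanu and Rowan together hold 70% + 30% = 100% of Caldera, so Keanu controls Caldera.
Rowan and Caldera and Keanu together hold 64% + 27% + 5% = 96% of Stratus, so Keanu controls Stratus.

Yes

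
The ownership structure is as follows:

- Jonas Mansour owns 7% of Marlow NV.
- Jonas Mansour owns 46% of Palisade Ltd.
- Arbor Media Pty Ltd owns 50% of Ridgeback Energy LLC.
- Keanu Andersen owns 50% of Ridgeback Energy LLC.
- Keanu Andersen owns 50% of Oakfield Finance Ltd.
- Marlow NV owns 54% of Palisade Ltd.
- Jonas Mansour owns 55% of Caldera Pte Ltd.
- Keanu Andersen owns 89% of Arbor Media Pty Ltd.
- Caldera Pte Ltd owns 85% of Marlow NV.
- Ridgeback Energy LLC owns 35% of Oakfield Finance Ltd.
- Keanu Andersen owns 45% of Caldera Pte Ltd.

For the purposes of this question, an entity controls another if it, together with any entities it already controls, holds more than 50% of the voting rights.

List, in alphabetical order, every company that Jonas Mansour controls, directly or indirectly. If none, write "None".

Jonas holds 55% of Caldera, so Jonas controls Caldera.
Caldera and Jonas together hold 85% + 7% = 92% of Marlow, so Jonas controls Marlow.
Marlow and Jonas together hold 54% + 46% = 100% of Palisade, so Jonas controls Palisade.
No other company's threshold is met.

Caldera Pte Ltd, Marlow NV, Palisade Ltd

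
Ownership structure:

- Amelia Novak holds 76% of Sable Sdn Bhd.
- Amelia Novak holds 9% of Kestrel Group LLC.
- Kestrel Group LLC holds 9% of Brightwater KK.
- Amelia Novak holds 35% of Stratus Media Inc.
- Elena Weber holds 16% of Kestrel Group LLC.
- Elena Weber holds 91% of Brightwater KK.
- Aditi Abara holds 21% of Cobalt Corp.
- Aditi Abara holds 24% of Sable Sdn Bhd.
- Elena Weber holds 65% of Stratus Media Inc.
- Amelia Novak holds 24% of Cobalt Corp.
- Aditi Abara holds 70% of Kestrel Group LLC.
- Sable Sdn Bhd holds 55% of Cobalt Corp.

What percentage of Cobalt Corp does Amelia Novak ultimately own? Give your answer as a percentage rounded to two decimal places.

65.80%

Amelia reaches Cobalt along 2 paths.
Direct stake: 24% = 24%.
Via Sable: 76% × 55% = 41.8%.
Total: 24% + 41.8% = 65.8%.
Rounded: 65.80%.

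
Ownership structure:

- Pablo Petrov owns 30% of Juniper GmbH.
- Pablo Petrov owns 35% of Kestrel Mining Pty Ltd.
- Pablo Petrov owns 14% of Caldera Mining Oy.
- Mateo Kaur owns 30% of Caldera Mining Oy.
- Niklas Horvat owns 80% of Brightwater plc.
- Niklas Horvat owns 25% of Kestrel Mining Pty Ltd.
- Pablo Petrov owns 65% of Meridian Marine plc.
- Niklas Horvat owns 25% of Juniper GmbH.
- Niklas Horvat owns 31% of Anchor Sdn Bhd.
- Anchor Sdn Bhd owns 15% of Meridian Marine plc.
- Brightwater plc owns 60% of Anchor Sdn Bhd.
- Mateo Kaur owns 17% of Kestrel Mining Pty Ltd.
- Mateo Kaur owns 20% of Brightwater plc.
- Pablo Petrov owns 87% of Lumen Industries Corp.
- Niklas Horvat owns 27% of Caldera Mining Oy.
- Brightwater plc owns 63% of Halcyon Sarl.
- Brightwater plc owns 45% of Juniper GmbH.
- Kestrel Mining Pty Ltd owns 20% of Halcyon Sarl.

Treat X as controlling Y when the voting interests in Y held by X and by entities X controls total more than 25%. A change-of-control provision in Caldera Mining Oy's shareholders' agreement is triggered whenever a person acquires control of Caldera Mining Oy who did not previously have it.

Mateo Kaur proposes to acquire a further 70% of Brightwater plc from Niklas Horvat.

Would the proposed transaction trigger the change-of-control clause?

No

The purchase adds only to Mateo's holdings (Niklas's stake shrinks), so Mateo is the only person who could newly come to control Caldera.
Mateo holds 30% of Caldera, so Mateo controls Caldera.
So Mateo already controls Caldera before the transaction.
After the purchase, Mateo's direct stake in Brightwater rises to 20% + 70% = 90%, and Niklas's stake falls to 10%.
Mateo controlled Caldera already, so this is not a new person acquiring control; every other person's position is unchanged or reduced.
No new person acquires control, so the clause is not triggered.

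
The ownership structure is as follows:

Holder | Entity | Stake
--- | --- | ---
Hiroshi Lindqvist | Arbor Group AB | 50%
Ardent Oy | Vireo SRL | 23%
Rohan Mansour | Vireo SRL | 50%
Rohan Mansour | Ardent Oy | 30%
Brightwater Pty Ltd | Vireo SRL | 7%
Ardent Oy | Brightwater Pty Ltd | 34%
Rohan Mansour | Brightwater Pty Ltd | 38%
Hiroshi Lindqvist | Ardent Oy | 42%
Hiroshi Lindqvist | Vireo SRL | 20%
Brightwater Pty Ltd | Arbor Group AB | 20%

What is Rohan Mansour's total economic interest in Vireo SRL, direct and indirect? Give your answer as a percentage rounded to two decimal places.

60.27%

Rohan reaches Vireo along 4 paths.
Via Ardent: 30% × 23% = 6.9%.
Direct stake: 50% = 50%.
Via Brightwater: 38% × 7% = 2.66%.
Via Ardent → Brightwater: 30% × 34% × 7% = 0.714%.
Total: 6.9% + 50% + 2.66% + 0.714% = 60.274%.
Rounded: 60.27%.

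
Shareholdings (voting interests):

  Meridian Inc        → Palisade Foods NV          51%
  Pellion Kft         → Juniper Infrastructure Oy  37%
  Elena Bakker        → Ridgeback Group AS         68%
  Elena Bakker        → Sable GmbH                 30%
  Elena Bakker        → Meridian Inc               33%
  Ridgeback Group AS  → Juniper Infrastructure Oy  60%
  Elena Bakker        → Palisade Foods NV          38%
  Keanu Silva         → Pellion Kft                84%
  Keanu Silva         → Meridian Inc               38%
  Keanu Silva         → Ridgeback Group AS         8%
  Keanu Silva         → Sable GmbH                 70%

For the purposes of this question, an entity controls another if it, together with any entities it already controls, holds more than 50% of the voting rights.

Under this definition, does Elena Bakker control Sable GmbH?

Elena holds 68% of Ridgeback, so Elena controls Ridgeback.
Ridgeback holds 60% of Juniper, so Elena controls Juniper.
In Sable, Elena's side holds only 30%, not > 50%.
So Elena does not control Sable.

No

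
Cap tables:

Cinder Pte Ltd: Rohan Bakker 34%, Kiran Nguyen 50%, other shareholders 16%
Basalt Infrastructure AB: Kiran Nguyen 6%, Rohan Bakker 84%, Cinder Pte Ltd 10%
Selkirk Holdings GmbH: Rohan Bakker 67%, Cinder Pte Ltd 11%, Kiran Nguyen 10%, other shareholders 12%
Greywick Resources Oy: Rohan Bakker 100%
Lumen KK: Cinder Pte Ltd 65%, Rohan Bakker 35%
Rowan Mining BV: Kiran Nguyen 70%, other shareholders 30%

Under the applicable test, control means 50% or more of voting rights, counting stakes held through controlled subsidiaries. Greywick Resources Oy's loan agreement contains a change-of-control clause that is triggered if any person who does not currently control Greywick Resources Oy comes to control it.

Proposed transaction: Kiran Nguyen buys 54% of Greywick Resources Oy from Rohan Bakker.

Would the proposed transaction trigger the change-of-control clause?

Yes

The purchase adds only to Kiran's holdings (Rohan's stake shrinks), so Kiran is the only person who could newly come to control Greywick.
Kiran holds 50% of Cinder, so Kiran controls Cinder.
Cinder holds 65% of Lumen, so Kiran controls Lumen.
Kiran holds 70% of Rowan, so Kiran controls Rowan.
Neither Kiran nor any entity Kiran controls holds any voting interest in Greywick.
So before the transaction, Kiran does not control Greywick.
After the purchase, Kiran holds 54% of Greywick directly, and Rohan's stake falls to 46%.
Kiran holds 54% of Greywick, so Kiran controls Greywick.
Kiran did not control Greywick before and does after, so the clause is triggered.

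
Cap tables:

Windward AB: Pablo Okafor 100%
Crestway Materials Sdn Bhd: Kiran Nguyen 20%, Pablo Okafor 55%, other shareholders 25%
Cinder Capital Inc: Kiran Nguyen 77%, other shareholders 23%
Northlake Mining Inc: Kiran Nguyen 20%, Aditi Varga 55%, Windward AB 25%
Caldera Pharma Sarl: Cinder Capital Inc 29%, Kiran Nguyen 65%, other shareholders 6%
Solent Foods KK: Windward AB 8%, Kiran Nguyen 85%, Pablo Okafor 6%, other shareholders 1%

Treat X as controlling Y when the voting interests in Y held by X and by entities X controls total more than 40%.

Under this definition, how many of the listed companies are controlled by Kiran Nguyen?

3

Kiran holds 77% of Cinder, so Kiran controls Cinder.
Cinder and Kiran together hold 29% + 65% = 94% of Caldera, so Kiran controls Caldera.
Kiran holds 85% of Solent, so Kiran controls Solent.
No other company's threshold is met.
Kiran controls 3 companies.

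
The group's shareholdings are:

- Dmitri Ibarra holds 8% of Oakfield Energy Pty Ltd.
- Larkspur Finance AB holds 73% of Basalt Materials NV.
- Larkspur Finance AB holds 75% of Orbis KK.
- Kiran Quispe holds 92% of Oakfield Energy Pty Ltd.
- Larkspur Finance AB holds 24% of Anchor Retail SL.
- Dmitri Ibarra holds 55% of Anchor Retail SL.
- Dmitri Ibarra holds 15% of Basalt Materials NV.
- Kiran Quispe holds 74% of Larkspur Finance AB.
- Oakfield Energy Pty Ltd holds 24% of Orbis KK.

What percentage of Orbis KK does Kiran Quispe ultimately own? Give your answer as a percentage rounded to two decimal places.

Kiran reaches Orbis along 2 paths.
Via Larkspur: 74% × 75% = 55.5%.
Via Oakfield: 92% × 24% = 22.08%.
Total: 55.5% + 22.08% = 77.58%.

77.58%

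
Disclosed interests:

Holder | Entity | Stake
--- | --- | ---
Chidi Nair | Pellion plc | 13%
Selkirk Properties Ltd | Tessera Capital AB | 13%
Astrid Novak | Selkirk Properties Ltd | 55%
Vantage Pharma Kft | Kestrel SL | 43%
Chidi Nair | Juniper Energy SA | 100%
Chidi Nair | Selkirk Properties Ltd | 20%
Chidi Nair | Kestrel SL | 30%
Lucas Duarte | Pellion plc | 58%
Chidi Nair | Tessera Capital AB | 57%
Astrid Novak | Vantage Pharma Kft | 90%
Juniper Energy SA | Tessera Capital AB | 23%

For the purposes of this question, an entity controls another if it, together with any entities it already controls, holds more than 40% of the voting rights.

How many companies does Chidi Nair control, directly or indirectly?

Chidi holds 100% of Juniper, so Chidi controls Juniper.
Chidi and Juniper together hold 57% + 23% = 80% of Tessera, so Chidi controls Tessera.
No other company's threshold is met.
Chidi controls 2 companies.

2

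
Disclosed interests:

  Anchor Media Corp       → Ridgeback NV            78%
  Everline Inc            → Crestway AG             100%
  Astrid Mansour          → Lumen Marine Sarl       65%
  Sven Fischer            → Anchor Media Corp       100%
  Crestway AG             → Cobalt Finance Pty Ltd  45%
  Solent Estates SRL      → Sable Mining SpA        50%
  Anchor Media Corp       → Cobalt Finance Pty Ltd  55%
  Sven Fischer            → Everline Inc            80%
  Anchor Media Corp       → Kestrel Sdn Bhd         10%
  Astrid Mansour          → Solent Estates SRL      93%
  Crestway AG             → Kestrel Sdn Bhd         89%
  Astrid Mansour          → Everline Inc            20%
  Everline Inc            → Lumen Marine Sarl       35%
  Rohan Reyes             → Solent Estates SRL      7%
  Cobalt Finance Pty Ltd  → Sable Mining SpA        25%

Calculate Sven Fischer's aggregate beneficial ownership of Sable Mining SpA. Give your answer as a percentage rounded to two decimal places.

22.75%

Sven reaches Sable along 2 paths.
Via Anchor → Cobalt: 100% × 55% × 25% = 13.75%.
Via Everline → Crestway → Cobalt: 80% × 100% × 45% × 25% = 9%.
Total: 13.75% + 9% = 22.75%.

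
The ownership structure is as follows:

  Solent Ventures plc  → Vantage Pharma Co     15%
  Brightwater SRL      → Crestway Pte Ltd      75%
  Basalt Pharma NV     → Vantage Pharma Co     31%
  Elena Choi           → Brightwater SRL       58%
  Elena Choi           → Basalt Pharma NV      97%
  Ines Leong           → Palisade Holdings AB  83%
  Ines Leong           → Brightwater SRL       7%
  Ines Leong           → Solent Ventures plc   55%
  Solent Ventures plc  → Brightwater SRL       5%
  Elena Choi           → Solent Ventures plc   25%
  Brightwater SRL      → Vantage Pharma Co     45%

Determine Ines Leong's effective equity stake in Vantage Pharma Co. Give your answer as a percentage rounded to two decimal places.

Ines reaches Vantage along 3 paths.
Via Solent: 55% × 15% = 8.25%.
Via Brightwater: 7% × 45% = 3.15%.
Via Solent → Brightwater: 55% × 5% × 45% = 1.2375%.
Total: 8.25% + 3.15% + 1.2375% = 12.6375%.
Rounded: 12.64%.

12.64%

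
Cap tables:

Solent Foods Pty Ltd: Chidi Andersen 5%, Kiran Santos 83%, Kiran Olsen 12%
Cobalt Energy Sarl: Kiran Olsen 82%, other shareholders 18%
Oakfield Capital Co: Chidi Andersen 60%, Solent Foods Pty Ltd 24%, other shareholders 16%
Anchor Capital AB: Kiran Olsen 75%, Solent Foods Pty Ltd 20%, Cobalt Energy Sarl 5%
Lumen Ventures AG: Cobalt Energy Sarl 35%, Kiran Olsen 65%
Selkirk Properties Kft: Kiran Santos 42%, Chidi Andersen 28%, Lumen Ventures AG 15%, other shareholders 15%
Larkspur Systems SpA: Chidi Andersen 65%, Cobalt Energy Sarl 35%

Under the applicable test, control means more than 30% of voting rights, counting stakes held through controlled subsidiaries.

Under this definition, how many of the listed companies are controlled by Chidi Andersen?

2

Chidi holds 60% of Oakfield, so Chidi controls Oakfield.
Chidi holds 65% of Larkspur, so Chidi controls Larkspur.
No other company's threshold is met.
Chidi controls 2 companies.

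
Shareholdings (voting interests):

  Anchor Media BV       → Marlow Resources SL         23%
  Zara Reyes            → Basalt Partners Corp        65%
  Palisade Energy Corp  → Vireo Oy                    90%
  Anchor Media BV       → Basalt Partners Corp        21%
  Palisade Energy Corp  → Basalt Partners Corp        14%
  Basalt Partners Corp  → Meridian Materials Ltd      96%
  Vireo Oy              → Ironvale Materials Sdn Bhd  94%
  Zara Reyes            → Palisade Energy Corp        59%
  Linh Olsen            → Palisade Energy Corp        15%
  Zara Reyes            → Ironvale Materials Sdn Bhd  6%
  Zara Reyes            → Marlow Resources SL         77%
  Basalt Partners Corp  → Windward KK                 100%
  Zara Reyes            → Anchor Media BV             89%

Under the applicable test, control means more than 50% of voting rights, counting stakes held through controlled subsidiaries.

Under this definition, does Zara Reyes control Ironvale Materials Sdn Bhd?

Zara holds 59% of Palisade, so Zara controls Palisade.
Palisade holds 90% of Vireo, so Zara controls Vireo.
Zara and Vireo together hold 6% + 94% = 100% of Ironvale, so Zara controls Ironvale.

Yes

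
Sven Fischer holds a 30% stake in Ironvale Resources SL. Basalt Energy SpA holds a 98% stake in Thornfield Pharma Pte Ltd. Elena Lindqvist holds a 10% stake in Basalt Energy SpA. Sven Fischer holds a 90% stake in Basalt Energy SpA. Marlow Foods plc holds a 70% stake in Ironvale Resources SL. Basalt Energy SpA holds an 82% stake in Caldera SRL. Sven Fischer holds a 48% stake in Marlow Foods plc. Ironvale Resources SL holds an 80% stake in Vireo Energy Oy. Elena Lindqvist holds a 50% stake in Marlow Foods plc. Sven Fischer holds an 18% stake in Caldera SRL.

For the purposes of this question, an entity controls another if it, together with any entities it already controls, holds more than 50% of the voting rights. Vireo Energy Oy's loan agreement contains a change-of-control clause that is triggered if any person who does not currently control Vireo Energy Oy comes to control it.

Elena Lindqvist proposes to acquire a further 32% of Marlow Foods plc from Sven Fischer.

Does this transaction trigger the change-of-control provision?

Yes

The purchase adds only to Elena's holdings (Sven's stake shrinks), so Elena is the only person who could newly come to control Vireo.
Elena's largest direct stake is 50% in Marlow, which does not meet the threshold, so Elena controls no company.
Neither Elena nor any entity Elena controls holds any voting interest in Vireo.
So before the transaction, Elena does not control Vireo.
After the purchase, Elena's direct stake in Marlow rises to 50% + 32% = 82%, and Sven's stake falls to 16%.
Elena holds 82% of Marlow, so Elena controls Marlow.
Marlow holds 70% of Ironvale, so Elena controls Ironvale.
Ironvale holds 80% of Vireo, so Elena controls Vireo.
Elena did not control Vireo before and does after, so the clause is triggered.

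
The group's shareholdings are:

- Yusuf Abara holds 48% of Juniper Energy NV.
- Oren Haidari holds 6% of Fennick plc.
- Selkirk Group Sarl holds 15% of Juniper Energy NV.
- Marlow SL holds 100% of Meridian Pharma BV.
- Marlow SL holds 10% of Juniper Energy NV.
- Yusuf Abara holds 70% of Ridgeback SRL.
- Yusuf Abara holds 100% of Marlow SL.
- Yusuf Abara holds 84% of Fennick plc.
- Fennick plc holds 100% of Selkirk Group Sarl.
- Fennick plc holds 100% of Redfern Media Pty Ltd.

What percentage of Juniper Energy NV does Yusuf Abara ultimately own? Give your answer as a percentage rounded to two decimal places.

Yusuf reaches Juniper along 3 paths.
Via Marlow: 100% × 10% = 10%.
Via Fennick → Selkirk: 84% × 100% × 15% = 12.6%.
Direct stake: 48% = 48%.
Total: 10% + 12.6% + 48% = 70.6%.
Rounded: 70.60%.

70.60%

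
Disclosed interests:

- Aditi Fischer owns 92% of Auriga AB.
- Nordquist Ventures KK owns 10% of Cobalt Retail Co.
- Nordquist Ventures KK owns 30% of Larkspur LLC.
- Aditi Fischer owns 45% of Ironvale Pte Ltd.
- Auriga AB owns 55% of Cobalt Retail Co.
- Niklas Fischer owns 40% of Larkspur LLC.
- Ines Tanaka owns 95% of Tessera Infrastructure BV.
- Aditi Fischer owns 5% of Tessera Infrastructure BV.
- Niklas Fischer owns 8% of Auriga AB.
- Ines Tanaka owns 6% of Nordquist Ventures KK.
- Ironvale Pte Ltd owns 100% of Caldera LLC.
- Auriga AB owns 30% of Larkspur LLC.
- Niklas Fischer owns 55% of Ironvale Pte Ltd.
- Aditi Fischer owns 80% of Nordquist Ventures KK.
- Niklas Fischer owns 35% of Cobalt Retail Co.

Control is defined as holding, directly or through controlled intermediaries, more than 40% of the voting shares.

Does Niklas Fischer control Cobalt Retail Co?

Niklas holds 55% of Ironvale, so Niklas controls Ironvale.
Ironvale holds 100% of Caldera, so Niklas controls Caldera.
In Cobalt, Niklas's side holds only 35%, not > 40%.
So Niklas does not control Cobalt.

No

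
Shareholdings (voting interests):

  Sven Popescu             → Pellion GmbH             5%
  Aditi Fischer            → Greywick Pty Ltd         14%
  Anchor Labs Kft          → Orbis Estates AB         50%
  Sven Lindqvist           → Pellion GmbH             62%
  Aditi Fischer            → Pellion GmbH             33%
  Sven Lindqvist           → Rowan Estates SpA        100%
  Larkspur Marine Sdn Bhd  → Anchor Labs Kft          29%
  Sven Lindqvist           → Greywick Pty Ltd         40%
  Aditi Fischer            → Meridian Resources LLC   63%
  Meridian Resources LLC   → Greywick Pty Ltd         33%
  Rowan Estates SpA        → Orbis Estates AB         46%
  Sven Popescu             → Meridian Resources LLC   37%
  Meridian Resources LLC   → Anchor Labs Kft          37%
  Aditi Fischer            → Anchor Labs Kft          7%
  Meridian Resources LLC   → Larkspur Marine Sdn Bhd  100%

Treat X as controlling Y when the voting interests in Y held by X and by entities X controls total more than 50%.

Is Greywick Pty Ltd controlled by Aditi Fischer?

Aditi holds 63% of Meridian, so Aditi controls Meridian.
Meridian holds 100% of Larkspur, so Aditi controls Larkspur.
Larkspur and Meridian and Aditi together hold 29% + 37% + 7% = 73% of Anchor, so Aditi controls Anchor.
In Greywick, Aditi's side holds only 14% + 33% = 47%, not > 50%.
So Aditi does not control Greywick.

No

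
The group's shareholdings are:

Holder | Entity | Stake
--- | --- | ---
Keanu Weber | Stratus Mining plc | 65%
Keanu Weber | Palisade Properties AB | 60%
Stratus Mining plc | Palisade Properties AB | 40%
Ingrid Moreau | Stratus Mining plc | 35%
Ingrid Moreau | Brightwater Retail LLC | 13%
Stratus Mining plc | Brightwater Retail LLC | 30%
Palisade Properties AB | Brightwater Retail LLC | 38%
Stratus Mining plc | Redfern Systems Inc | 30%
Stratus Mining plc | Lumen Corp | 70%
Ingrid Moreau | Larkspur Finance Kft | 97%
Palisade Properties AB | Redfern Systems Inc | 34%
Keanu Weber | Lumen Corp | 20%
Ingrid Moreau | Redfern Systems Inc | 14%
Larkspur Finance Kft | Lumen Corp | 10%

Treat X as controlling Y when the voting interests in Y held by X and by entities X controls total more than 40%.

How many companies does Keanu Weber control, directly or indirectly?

5

Keanu holds 65% of Stratus, so Keanu controls Stratus.
Keanu and Stratus together hold 60% + 40% = 100% of Palisade, so Keanu controls Palisade.
Stratus and Palisade together hold 30% + 34% = 64% of Redfern, so Keanu controls Redfern.
Keanu and Stratus together hold 20% + 70% = 90% of Lumen, so Keanu controls Lumen.
Palisade and Stratus together hold 38% + 30% = 68% of Brightwater, so Keanu controls Brightwater.
No other company's threshold is met.
Keanu controls 5 companies.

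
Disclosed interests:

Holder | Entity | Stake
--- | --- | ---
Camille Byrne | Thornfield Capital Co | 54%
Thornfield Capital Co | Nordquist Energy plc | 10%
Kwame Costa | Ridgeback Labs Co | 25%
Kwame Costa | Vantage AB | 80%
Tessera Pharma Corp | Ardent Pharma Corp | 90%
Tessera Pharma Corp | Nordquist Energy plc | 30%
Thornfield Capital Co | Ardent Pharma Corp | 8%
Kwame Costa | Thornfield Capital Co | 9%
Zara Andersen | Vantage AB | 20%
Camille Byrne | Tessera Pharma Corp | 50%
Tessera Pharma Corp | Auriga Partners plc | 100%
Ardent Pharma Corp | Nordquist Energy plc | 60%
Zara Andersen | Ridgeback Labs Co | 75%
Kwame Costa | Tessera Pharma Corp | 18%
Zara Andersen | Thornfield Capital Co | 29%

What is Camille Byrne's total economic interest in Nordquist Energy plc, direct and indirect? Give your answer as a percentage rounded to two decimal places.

Camille reaches Nordquist along 4 paths.
Via Thornfield: 54% × 10% = 5.4%.
Via Tessera: 50% × 30% = 15%.
Via Thornfield → Ardent: 54% × 8% × 60% = 2.592%.
Via Tessera → Ardent: 50% × 90% × 60% = 27%.
Total: 5.4% + 15% + 2.592% + 27% = 49.992%.
Rounded: 49.99%.

49.99%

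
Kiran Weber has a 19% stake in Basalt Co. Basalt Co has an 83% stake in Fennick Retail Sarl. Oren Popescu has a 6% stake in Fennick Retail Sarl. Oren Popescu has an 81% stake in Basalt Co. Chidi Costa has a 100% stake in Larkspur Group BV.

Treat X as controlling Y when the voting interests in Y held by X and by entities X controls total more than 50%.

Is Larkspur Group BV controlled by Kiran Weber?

Kiran's largest direct stake is 19% in Basalt, which does not meet the threshold, so Kiran controls no company.
Neither Kiran nor any entity Kiran controls holds any voting interest in Larkspur.
So Kiran does not control Larkspur.

No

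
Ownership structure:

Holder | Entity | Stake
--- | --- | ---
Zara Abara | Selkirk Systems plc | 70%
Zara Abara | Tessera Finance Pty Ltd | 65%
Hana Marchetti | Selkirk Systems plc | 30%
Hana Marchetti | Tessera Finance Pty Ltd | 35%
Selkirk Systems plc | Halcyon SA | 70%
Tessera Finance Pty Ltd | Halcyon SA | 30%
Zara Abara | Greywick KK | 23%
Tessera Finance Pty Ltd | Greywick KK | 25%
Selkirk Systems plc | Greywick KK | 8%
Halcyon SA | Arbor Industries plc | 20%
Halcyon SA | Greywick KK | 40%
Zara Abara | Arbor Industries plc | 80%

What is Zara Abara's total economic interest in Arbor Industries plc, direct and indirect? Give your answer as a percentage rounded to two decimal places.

93.70%

Zara reaches Arbor along 3 paths.
Direct stake: 80% = 80%.
Via Selkirk → Halcyon: 70% × 70% × 20% = 9.8%.
Via Tessera → Halcyon: 65% × 30% × 20% = 3.9%.
Total: 80% + 9.8% + 3.9% = 93.7%.
Rounded: 93.70%.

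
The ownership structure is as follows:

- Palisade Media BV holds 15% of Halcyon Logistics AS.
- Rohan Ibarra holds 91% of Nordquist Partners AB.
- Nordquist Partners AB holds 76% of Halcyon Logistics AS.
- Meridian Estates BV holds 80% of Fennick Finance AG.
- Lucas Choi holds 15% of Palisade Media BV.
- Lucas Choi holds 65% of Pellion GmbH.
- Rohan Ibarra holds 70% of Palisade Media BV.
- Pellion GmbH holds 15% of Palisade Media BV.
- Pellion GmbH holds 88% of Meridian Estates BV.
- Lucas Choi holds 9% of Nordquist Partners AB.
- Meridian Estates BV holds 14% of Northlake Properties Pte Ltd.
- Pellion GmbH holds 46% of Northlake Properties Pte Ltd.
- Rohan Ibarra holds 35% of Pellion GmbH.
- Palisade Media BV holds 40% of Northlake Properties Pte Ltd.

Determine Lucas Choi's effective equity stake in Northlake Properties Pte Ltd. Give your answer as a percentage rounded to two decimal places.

Lucas reaches Northlake along 4 paths.
Via Pellion → Palisade: 65% × 15% × 40% = 3.9%.
Via Palisade: 15% × 40% = 6%.
Via Pellion → Meridian: 65% × 88% × 14% = 8.008%.
Via Pellion: 65% × 46% = 29.9%.
Total: 3.9% + 6% + 8.008% + 29.9% = 47.808%.
Rounded: 47.81%.

47.81%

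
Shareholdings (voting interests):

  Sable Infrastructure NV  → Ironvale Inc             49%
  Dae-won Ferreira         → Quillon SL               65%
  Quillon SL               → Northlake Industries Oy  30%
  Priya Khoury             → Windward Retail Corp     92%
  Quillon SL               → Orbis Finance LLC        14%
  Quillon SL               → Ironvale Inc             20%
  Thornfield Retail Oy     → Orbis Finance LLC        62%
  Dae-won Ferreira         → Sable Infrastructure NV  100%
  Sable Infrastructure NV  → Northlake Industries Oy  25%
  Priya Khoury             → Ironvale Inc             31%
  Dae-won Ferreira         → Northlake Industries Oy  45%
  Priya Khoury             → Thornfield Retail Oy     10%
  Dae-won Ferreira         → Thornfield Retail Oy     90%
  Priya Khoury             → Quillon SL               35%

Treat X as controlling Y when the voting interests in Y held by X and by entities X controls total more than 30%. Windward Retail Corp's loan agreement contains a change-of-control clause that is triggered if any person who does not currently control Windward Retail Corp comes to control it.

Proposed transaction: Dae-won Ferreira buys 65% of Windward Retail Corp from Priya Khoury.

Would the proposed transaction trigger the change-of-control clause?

Yes

The purchase adds only to Dae-won's holdings (Priya's stake shrinks), so Dae-won is the only person who could newly come to control Windward.
Dae-won holds 90% of Thornfield, so Dae-won controls Thornfield.
Dae-won holds 65% of Quillon, so Dae-won controls Quillon.
Dae-won holds 100% of Sable, so Dae-won controls Sable.
Thornfield and Quillon together hold 62% + 14% = 76% of Orbis, so Dae-won controls Orbis.
Quillon and Sable together hold 20% + 49% = 69% of Ironvale, so Dae-won controls Ironvale.
Quillon and Sable and Dae-won together hold 30% + 25% + 45% = 100% of Northlake, so Dae-won controls Northlake.
Neither Dae-won nor any entity Dae-won controls holds any voting interest in Windward.
So before the transaction, Dae-won does not control Windward.
After the purchase, Dae-won holds 65% of Windward directly, and Priya's stake falls to 27%.
Dae-won holds 65% of Windward, so Dae-won controls Windward.
Dae-won did not control Windward before and does after, so the clause is triggered.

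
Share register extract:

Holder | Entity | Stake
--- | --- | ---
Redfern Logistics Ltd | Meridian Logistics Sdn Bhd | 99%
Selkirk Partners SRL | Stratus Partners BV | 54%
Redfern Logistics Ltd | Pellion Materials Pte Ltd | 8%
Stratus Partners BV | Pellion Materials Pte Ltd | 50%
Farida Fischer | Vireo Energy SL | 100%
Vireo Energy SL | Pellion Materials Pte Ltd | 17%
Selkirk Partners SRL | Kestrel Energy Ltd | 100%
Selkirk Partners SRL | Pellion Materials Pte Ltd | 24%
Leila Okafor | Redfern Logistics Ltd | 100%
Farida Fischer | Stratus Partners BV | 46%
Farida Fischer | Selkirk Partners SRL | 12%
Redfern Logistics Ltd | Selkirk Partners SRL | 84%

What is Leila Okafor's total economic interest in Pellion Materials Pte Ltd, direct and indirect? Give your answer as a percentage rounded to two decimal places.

Leila reaches Pellion along 3 paths.
Via Redfern → Selkirk → Stratus: 100% × 84% × 54% × 50% = 22.68%.
Via Redfern → Selkirk: 100% × 84% × 24% = 20.16%.
Via Redfern: 100% × 8% = 8%.
Total: 22.68% + 20.16% + 8% = 50.84%.

50.84%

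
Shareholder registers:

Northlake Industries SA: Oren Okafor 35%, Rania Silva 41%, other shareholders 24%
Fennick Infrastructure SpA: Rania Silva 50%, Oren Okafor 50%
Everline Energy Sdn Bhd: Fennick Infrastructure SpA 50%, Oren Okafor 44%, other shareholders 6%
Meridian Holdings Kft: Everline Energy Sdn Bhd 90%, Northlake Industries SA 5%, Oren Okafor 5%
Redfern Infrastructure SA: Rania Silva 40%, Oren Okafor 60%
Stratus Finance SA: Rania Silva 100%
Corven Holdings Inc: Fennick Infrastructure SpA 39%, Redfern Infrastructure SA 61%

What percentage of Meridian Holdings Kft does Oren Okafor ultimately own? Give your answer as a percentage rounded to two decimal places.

Oren reaches Meridian along 4 paths.
Via Fennick → Everline: 50% × 50% × 90% = 22.5%.
Via Everline: 44% × 90% = 39.6%.
Via Northlake: 35% × 5% = 1.75%.
Direct stake: 5% = 5%.
Total: 22.5% + 39.6% + 1.75% + 5% = 68.85%.

68.85%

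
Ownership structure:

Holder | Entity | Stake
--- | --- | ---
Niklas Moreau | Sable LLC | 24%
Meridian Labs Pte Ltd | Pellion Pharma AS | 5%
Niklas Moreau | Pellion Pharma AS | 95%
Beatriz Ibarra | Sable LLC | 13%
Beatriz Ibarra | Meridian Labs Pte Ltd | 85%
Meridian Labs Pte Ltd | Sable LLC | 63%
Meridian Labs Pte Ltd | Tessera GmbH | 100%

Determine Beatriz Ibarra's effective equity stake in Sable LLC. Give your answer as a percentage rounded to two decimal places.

Beatriz reaches Sable along 2 paths.
Direct stake: 13% = 13%.
Via Meridian: 85% × 63% = 53.55%.
Total: 13% + 53.55% = 66.55%.

66.55%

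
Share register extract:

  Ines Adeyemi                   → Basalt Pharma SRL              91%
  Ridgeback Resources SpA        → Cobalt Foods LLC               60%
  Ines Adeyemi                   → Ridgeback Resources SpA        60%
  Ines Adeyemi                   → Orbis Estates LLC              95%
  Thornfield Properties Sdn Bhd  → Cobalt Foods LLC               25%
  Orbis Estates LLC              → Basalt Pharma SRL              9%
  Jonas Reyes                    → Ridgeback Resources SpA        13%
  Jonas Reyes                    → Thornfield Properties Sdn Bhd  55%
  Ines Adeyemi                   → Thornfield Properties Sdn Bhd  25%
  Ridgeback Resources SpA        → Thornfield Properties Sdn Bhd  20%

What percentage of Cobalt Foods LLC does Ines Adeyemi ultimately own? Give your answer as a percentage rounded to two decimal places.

45.25%

Ines reaches Cobalt along 3 paths.
Via Ridgeback → Thornfield: 60% × 20% × 25% = 3%.
Via Thornfield: 25% × 25% = 6.25%.
Via Ridgeback: 60% × 60% = 36%.
Total: 3% + 6.25% + 36% = 45.25%.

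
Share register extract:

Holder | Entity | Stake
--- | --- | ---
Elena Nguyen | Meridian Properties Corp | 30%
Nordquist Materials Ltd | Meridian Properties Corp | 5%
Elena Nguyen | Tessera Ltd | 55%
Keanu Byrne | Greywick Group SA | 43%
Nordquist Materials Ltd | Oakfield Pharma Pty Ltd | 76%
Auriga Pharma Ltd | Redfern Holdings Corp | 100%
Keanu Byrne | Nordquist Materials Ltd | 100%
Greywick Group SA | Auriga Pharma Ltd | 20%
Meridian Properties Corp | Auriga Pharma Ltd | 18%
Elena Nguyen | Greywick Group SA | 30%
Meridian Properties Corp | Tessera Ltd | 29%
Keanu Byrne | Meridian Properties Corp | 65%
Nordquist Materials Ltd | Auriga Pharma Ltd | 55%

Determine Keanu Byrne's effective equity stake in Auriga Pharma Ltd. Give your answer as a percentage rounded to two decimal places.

76.20%

Keanu reaches Auriga along 4 paths.
Via Meridian: 65% × 18% = 11.7%.
Via Nordquist → Meridian: 100% × 5% × 18% = 0.9%.
Via Greywick: 43% × 20% = 8.6%.
Via Nordquist: 100% × 55% = 55%.
Total: 11.7% + 0.9% + 8.6% + 55% = 76.2%.
Rounded: 76.20%.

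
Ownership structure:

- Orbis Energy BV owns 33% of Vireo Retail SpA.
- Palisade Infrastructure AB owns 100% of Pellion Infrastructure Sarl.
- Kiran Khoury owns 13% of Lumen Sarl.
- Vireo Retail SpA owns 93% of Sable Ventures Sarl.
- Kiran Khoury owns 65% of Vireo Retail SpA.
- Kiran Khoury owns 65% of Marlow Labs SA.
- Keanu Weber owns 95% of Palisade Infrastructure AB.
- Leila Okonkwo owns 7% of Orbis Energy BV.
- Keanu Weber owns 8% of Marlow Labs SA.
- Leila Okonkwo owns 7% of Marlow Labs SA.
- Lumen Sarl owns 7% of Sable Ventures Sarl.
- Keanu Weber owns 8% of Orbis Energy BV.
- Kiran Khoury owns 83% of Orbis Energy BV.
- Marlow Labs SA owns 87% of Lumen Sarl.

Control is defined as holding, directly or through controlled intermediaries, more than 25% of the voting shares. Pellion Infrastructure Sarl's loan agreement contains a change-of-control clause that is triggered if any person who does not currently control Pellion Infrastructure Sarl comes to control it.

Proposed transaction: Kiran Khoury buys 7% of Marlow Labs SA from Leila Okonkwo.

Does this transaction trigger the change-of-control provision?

No

The purchase adds only to Kiran's holdings (Leila's stake shrinks), so Kiran is the only person who could newly come to control Pellion.
Kiran holds 83% of Orbis, so Kiran controls Orbis.
Kiran holds 65% of Marlow, so Kiran controls Marlow.
Marlow and Kiran together hold 87% + 13% = 100% of Lumen, so Kiran controls Lumen.
Orbis and Kiran together hold 33% + 65% = 98% of Vireo, so Kiran controls Vireo.
Vireo and Lumen together hold 93% + 7% = 100% of Sable, so Kiran controls Sable.
Neither Kiran nor any entity Kiran controls holds any voting interest in Pellion.
So before the transaction, Kiran does not control Pellion.
After the purchase, Kiran's direct stake in Marlow rises to 65% + 7% = 72%, and Leila's stake falls to 0%.
Kiran holds 72% of Marlow, so Kiran controls Marlow.
After the transaction, neither Kiran nor any entity Kiran controls holds a voting interest in Pellion, so Kiran still does not control it.
No new person acquires control, so the clause is not triggered.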